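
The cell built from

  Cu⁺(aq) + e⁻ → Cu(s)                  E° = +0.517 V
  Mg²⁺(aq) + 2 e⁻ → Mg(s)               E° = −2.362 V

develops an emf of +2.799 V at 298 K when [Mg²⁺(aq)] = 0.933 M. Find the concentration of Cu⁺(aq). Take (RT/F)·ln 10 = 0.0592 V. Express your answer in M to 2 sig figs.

With Cu⁺/Cu at the cathode and Mg²⁺/Mg at the anode, E°cell = +0.517 − (−2.362) = +2.879 V (n = 2).
Rearranging E = E° − (0.0592/n)·log Q gives log Q = 2(+2.879 − (+2.799))/0.0592 = 2.703.
For 2 Cu⁺(aq) + Mg(s) → 2 Cu(s) + Mg²⁺(aq), the reaction quotient is Q = [Mg²⁺(aq)] / [Cu⁺(aq)]^2.
Substituting the known concentrations and solving, log [Cu⁺(aq)] = −1.367 and [Cu⁺(aq)] = 0.043 M.

0.043 M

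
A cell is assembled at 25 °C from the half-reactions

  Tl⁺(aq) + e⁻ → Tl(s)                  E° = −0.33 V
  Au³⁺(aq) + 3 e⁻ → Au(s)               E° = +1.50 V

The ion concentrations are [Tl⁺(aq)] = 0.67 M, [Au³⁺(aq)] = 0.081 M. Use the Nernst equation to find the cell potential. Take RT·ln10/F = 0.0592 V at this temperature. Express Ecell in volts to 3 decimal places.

+1.819 V

The Au³⁺/Au couple has the more positive E°, so it is the cathode; Tl⁺/Tl is the anode.
E°cell = E°cat − E°an = +1.50 − (−0.33) = +1.83 V; n = 3.
Balancing gives Au³⁺(aq) + 3 Tl(s) → Au(s) + 3 Tl⁺(aq); hence Q = [Tl⁺(aq)]^3 / [Au³⁺(aq)] = 3.71 (log Q = 0.570).
By the Nernst equation, E = +1.83 − (0.0592/3)·(0.570) = +1.819 V.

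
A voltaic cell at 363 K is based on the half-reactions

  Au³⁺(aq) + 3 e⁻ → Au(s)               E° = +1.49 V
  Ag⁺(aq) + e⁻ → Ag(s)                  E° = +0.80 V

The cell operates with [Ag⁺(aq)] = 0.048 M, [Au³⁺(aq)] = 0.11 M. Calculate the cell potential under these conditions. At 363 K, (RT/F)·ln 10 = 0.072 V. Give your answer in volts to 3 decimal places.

+0.762 V

The Au³⁺/Au couple has the more positive E°, so it is the cathode; Ag⁺/Ag is the anode.
E°cell = E°cat − E°an = +1.49 − (+0.80) = +0.69 V; n = 3.
For the overall reaction Au³⁺(aq) + 3 Ag(s) → Au(s) + 3 Ag⁺(aq), Q = [Ag⁺(aq)]^3 / [Au³⁺(aq)] = 0.00101, giving log Q = −2.998.
Applying E = E° − (RT ln10/nF)·log Q gives +0.69 − (0.072/3)(−2.998) = +0.762 V.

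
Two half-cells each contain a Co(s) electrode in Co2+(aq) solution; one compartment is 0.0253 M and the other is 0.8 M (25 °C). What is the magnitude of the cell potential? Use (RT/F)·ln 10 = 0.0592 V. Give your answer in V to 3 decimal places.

For a concentration cell E°cell = 0, since both electrodes use the same couple.
The compartment with the higher Co2+(aq) concentration (0.8 M) acts as the cathode; ions are reduced there and produced at the dilute (0.0253 M) anode.
With n = 2, Ecell = −(0.0592/2)·log([dilute]/[conc]) = −(0.0592/2)·log(0.0253/0.8) = +0.044 V.

0.044 V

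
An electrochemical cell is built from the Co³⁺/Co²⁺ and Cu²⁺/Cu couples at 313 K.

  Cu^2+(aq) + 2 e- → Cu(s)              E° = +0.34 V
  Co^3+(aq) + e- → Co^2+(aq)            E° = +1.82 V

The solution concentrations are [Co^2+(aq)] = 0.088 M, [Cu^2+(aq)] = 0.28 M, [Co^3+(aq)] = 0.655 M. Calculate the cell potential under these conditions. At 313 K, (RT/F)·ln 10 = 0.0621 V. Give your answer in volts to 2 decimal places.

Co³⁺/Co²⁺ is reduced (cathode, E° = +1.82 V) and Cu²⁺/Cu is oxidized (anode).
E°cell = +1.82 − (+0.34) = +1.48 V, with n = 2 electrons transferred.
Balancing gives 2 Co^3+(aq) + Cu(s) → 2 Co^2+(aq) + Cu^2+(aq); hence Q = ([Co^2+(aq)]^2·[Cu^2+(aq)]) / [Co^3+(aq)]^2 = 0.00505 (log Q = −2.296).
E = E° − (0.0621/n)·log Q = +1.48 − (0.0621/2)(−2.296) = +1.55 V.

+1.55 V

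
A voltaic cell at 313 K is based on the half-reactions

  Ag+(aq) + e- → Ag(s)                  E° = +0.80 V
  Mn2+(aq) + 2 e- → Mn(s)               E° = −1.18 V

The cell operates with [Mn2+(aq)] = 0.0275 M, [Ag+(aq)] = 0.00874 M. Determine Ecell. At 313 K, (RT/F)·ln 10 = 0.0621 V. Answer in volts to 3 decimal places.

Since E°(Ag⁺/Ag) > E°(Mn²⁺/Mn), Ag⁺/Ag serves as the cathode.
E°cell = +0.80 − (−1.18) = +1.98 V, with n = 2 electrons transferred.
The balanced reaction is 2 Ag+(aq) + Mn(s) → 2 Ag(s) + Mn2+(aq), so Q = [Mn2+(aq)] / [Ag+(aq)]^2 = 360 and log Q = 2.556.
Applying E = E° − (RT ln10/nF)·log Q gives +1.98 − (0.0621/2)(2.556) = +1.901 V.

+1.901 V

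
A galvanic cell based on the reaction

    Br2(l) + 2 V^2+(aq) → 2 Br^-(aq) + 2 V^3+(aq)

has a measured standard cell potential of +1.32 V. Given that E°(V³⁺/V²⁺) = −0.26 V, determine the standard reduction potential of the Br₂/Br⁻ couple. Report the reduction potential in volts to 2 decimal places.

+1.06 V

In the reaction as written the Br₂/Br⁻ couple is reduced (cathode) and V³⁺/V²⁺ is oxidized (anode), so E°cell = E°(Br₂/Br⁻) − E°(V³⁺/V²⁺).
E°(Br₂/Br⁻) = E°cell + E°(anode) = +1.32 + (−0.26) = +1.06 V.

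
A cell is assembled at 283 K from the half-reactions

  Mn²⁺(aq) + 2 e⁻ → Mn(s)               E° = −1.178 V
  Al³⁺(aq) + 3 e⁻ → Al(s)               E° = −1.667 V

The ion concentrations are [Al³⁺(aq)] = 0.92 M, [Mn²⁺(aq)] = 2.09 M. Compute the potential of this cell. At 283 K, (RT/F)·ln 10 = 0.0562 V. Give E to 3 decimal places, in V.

+0.499 V

Since E°(Mn²⁺/Mn) > E°(Al³⁺/Al), Mn²⁺/Mn serves as the cathode.
E°cell = −1.178 − (−1.667) = +0.489 V, with n = 6 electrons transferred.
For the overall reaction 3 Mn²⁺(aq) + 2 Al(s) → 3 Mn(s) + 2 Al³⁺(aq), Q = [Al³⁺(aq)]^2 / [Mn²⁺(aq)]^3 = 0.0927, giving log Q = −1.033.
Applying E = E° − (RT ln10/nF)·log Q gives +0.489 − (0.0562/6)(−1.033) = +0.499 V.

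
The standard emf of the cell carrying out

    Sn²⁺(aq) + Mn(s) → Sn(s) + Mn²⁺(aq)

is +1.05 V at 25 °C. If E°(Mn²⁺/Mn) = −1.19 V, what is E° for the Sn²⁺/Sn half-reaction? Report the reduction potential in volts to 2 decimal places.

−0.14 V

In the reaction as written the Sn²⁺/Sn couple is reduced (cathode) and Mn²⁺/Mn is oxidized (anode), so E°cell = E°(Sn²⁺/Sn) − E°(Mn²⁺/Mn).
E°(Sn²⁺/Sn) = E°cell + E°(anode) = +1.05 + (−1.19) = −0.14 V.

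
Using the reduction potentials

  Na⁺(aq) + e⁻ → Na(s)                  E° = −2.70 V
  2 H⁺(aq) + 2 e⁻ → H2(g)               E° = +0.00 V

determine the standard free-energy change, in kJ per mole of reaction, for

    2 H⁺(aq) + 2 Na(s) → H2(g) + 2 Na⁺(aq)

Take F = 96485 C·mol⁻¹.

−521 kJ/mol

In the reaction as written H⁺(aq) is reduced, so the 2H⁺/H₂ couple is the cathode and Na⁺/Na is the anode.
E°cell = +0.00 − (−2.70) = +2.70 V; balancing electrons gives n = 2.
ΔG° = −nFE°cell = −(2)(96485)(+2.70) J/mol = −521 kJ/mol.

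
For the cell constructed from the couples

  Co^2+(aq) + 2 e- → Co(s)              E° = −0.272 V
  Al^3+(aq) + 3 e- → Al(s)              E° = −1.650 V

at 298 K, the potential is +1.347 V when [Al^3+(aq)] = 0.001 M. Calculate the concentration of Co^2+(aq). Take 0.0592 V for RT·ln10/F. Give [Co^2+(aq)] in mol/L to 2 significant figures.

0.00090 M

Co²⁺/Co is the cathode (higher E°); E°cell = −0.272 − (−1.650) = +1.378 V with n = 6.
Since E = E° − (0.0592/n)·log Q, log Q = n(E° − E)/0.0592 = 3.142.
Balancing electrons gives 3 Co^2+(aq) + 2 Al(s) → 3 Co(s) + 2 Al^3+(aq); thus Q = [Al^3+(aq)]^2 / [Co^2+(aq)]^3.
Isolating [Co^2+(aq)] in Q = 10^{3.142} yields log [Co^2+(aq)] = −3.047, i.e. 0.00090 M.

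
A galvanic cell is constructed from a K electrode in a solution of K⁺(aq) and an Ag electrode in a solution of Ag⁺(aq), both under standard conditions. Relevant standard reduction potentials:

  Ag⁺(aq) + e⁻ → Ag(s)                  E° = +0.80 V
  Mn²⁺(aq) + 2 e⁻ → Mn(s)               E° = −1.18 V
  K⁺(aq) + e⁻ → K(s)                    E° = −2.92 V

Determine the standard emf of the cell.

+3.72 V

The Ag⁺/Ag couple has the higher E°, so Ag ion is reduced (cathode) and K is oxidized (anode).
E°cell = E°(cathode) − E°(anode) = +0.80 − (−2.92) = +3.72 V.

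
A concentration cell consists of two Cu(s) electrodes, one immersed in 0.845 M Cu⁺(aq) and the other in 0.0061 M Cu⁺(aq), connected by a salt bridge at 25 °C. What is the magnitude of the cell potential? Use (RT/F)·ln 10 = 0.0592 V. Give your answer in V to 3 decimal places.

0.127 V

For a concentration cell E°cell = 0, since both electrodes use the same couple.
The compartment with the higher Cu⁺(aq) concentration (0.845 M) acts as the cathode; ions are reduced there and produced at the dilute (0.0061 M) anode.
With n = 1, Ecell = −(0.0592/1)·log([dilute]/[conc]) = −(0.0592/1)·log(0.0061/0.845) = +0.127 V.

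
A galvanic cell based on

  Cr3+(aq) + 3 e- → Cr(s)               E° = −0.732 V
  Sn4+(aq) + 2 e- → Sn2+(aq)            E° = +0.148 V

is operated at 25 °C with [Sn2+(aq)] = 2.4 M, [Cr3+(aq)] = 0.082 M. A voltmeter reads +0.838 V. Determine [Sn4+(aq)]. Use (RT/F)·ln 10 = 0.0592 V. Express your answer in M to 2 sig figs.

With Sn⁴⁺/Sn²⁺ at the cathode and Cr³⁺/Cr at the anode, E°cell = +0.148 − (−0.732) = +0.880 V (n = 6).
Since E = E° − (0.0592/n)·log Q, log Q = n(E° − E)/0.0592 = 4.257.
For 3 Sn4+(aq) + 2 Cr(s) → 3 Sn2+(aq) + 2 Cr3+(aq), the reaction quotient is Q = ([Sn2+(aq)]^3·[Cr3+(aq)]^2) / [Sn4+(aq)]^3.
Substituting the known concentrations and solving, log [Sn4+(aq)] = −1.763 and [Sn4+(aq)] = 0.017 M.

0.017 M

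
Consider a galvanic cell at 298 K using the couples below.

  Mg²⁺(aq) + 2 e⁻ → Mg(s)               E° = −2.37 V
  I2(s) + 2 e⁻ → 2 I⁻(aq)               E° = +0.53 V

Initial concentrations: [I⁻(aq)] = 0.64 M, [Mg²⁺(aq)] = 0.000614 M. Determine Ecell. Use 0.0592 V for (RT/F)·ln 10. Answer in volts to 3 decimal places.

I₂/I⁻ is reduced (cathode, E° = +0.53 V) and Mg²⁺/Mg is oxidized (anode).
E°cell = E°cat − E°an = +0.53 − (−2.37) = +2.90 V; n = 2.
Balancing gives I2(s) + Mg(s) → 2 I⁻(aq) + Mg²⁺(aq); hence Q = [I⁻(aq)]^2·[Mg²⁺(aq)] = 0.000251 (log Q = −3.599).
By the Nernst equation, E = +2.90 − (0.0592/2)·(−3.599) = +3.007 V.

+3.007 V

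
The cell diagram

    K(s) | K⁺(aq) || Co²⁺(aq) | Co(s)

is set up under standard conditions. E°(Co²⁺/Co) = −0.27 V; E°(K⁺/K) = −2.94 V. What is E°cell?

+2.67 V

By convention the left-hand electrode in cell notation is the anode (oxidation) and the right-hand electrode is the cathode (reduction).
E°cell = E°(right) − E°(left) = −0.27 − (−2.94) = +2.67 V.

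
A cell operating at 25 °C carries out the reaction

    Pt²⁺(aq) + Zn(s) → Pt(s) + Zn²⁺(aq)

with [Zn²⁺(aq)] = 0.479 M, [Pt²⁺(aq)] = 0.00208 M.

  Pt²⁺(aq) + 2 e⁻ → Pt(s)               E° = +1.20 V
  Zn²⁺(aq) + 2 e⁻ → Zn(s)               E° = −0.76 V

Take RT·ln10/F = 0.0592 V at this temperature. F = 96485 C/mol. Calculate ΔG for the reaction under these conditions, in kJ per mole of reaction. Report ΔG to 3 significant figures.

The standard cell potential is +1.20 − (−0.76) = +1.96 V, with n = 2 electrons in the balanced equation.
Here Q = [Zn²⁺(aq)] / [Pt²⁺(aq)] = 230 (log Q = 2.362), giving E = +1.96 − (0.0592/2)·(2.362) = +1.8901 V.
Finally ΔG = −nFE = −(2)(96485 C/mol)(+1.8901 V) = −365 kJ/mol.

−365 kJ/mol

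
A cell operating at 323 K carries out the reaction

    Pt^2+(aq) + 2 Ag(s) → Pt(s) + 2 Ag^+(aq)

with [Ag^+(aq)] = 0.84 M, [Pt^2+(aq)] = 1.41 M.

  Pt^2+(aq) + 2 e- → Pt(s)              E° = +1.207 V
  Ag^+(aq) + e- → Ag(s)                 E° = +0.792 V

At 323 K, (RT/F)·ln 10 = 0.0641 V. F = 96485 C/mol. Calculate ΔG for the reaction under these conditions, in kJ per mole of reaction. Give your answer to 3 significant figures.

With Pt²⁺/Pt reduced at the cathode, E°cell = +1.207 − (+0.792) = +0.415 V and n = 2.
The reaction quotient is [Ag^+(aq)]^2 / [Pt^2+(aq)] = 0.5; by Nernst, E = +0.415 − (0.0641/2)(−0.301) = +0.4246 V.
Then ΔG = −nFE = −2 × 96485 × +0.4246 J/mol = −81.9 kJ/mol.

−81.9 kJ/mol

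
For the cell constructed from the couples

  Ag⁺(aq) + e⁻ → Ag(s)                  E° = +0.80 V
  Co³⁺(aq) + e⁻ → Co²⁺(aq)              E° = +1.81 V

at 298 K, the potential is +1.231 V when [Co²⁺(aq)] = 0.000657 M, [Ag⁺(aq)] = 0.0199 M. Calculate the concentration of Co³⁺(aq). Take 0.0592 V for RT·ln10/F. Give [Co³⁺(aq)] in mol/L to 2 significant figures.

0.071 M

Co³⁺/Co²⁺ is the cathode (higher E°); E°cell = +1.81 − (+0.80) = +1.01 V with n = 1.
From the Nernst equation, log Q = n(E° − E)/0.0592 = 1·(+1.01 − (+1.231))/0.0592 = −3.733.
The balanced reaction is Co³⁺(aq) + Ag(s) → Co²⁺(aq) + Ag⁺(aq), so Q = ([Co²⁺(aq)]·[Ag⁺(aq)]) / [Co³⁺(aq)].
Substituting the known concentrations and solving, log [Co³⁺(aq)] = −1.151 and [Co³⁺(aq)] = 0.071 M.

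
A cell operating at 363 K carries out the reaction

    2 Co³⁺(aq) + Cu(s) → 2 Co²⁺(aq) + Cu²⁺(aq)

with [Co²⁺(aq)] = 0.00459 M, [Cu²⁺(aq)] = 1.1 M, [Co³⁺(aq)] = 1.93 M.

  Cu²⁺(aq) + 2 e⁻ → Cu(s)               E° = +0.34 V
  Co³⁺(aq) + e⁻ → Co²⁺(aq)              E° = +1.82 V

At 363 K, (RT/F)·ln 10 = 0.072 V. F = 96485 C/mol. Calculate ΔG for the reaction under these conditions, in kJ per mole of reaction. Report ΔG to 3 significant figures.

−322 kJ/mol

E°cell = +1.82 − (+0.34) = +1.48 V; the balanced reaction transfers n = 2 electrons.
Here Q = ([Co²⁺(aq)]^2·[Cu²⁺(aq)]) / [Co³⁺(aq)]^2 = 6.22×10^−6 (log Q = −5.206), giving E = +1.48 − (0.072/2)·(−5.206) = +1.6674 V.
Finally ΔG = −nFE = −(2)(96485 C/mol)(+1.6674 V) = −322 kJ/mol.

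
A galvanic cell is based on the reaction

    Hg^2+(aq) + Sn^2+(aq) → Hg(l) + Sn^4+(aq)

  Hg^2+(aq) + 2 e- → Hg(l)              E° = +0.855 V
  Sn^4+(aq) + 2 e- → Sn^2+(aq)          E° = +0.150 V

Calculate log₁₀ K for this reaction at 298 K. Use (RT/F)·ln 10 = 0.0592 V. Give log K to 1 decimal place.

The Hg²⁺/Hg couple is reduced (cathode); E°cell = +0.855 − (+0.150) = +0.705 V with n = 2.
At equilibrium E = 0, so log K = nE°cell / 0.0592 = (2)(+0.705) / 0.0592 = 23.8.

log K = 23.8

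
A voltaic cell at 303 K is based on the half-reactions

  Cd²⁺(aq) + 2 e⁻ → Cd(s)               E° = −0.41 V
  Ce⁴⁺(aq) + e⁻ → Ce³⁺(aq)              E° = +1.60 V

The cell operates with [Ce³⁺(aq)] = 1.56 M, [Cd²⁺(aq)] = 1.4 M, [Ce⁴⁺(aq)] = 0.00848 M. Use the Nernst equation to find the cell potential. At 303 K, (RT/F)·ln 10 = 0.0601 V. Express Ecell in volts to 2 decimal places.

Ce⁴⁺/Ce³⁺ is reduced (cathode, E° = +1.60 V) and Cd²⁺/Cd is oxidized (anode).
E°cell = E°cat − E°an = +1.60 − (−0.41) = +2.01 V; n = 2.
Balancing gives 2 Ce⁴⁺(aq) + Cd(s) → 2 Ce³⁺(aq) + Cd²⁺(aq); hence Q = ([Ce³⁺(aq)]^2·[Cd²⁺(aq)]) / [Ce⁴⁺(aq)]^2 = 4.74×10^4 (log Q = 4.676).
By the Nernst equation, E = +2.01 − (0.0601/2)·(4.676) = +1.87 V.

+1.87 V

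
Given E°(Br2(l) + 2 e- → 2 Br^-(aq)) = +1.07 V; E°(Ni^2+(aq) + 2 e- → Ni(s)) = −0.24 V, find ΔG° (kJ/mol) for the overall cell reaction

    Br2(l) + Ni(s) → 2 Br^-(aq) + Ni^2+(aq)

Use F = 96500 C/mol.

In the reaction as written Br2(l) is reduced, so the Br₂/Br⁻ couple is the cathode and Ni²⁺/Ni is the anode.
E°cell = +1.07 − (−0.24) = +1.31 V; balancing electrons gives n = 2.
ΔG° = −nFE°cell = −(2)(96500)(+1.31) J/mol = −253 kJ/mol.

−253 kJ/mol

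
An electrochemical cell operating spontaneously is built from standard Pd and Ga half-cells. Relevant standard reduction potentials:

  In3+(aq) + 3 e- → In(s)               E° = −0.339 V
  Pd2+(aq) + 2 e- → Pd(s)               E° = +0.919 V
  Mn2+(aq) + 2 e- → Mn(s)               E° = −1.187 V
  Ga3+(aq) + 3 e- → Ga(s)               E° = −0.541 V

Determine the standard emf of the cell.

Of the two couples in this cell, the one with the more positive reduction potential is reduced at the cathode: here that is Pd²⁺/Pd (+0.919 V); Ga³⁺/Ga (−0.541 V) is the anode.
E°cell = E°(cathode) − E°(anode) = +0.919 − (−0.541) = +1.460 V.

+1.460 V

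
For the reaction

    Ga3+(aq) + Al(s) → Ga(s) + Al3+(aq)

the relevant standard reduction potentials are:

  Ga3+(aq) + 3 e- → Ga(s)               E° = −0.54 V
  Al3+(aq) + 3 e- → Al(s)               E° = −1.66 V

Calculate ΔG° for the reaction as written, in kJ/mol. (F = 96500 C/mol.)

−324 kJ/mol

In the reaction as written Ga3+(aq) is reduced, so the Ga³⁺/Ga couple is the cathode and Al³⁺/Al is the anode.
E°cell = −0.54 − (−1.66) = +1.12 V; balancing electrons gives n = 3.
ΔG° = −nFE°cell = −(3)(96500)(+1.12) J/mol = −324 kJ/mol.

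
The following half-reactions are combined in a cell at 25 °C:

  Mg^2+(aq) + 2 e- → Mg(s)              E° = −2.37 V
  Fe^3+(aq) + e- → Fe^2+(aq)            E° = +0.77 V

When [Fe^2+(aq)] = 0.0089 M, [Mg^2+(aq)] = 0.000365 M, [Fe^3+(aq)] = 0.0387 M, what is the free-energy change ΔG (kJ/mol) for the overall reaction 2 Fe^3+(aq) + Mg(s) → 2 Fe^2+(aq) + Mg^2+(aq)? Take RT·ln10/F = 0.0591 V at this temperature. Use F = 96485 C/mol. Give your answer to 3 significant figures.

E°cell = +0.77 − (−2.37) = +3.14 V; the balanced reaction transfers n = 2 electrons.
Q = ([Fe^2+(aq)]^2·[Mg^2+(aq)]) / [Fe^3+(aq)]^2 = 1.93×10^−5, so log Q = −4.714 and E = +3.14 − (0.0591/2)(−4.714) = +3.2793 V.
Finally ΔG = −nFE = −(2)(96485 C/mol)(+3.2793 V) = −633 kJ/mol.

−633 kJ/mol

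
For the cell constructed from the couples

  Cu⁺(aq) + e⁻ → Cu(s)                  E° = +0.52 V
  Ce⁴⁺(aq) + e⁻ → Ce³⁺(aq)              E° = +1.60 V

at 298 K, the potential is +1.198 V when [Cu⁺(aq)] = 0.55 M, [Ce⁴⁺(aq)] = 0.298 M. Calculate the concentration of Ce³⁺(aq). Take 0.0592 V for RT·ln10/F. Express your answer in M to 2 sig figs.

0.0055 M

Ce⁴⁺/Ce³⁺ is the cathode (higher E°); E°cell = +1.60 − (+0.52) = +1.08 V with n = 1.
Rearranging E = E° − (0.0592/n)·log Q gives log Q = 1(+1.08 − (+1.198))/0.0592 = −1.993.
Balancing electrons gives Ce⁴⁺(aq) + Cu(s) → Ce³⁺(aq) + Cu⁺(aq); thus Q = ([Ce³⁺(aq)]·[Cu⁺(aq)]) / [Ce⁴⁺(aq)].
Solving for the unknown gives log [Ce³⁺(aq)] = −2.259, so [Ce³⁺(aq)] ≈ 0.0055 M.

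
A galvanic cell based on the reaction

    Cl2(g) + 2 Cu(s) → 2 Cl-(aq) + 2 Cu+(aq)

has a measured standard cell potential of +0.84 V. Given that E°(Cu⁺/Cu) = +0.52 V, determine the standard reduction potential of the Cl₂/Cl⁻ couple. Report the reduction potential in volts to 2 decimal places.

In the reaction as written the Cl₂/Cl⁻ couple is reduced (cathode) and Cu⁺/Cu is oxidized (anode), so E°cell = E°(Cl₂/Cl⁻) − E°(Cu⁺/Cu).
E°(Cl₂/Cl⁻) = E°cell + E°(anode) = +0.84 + (+0.52) = +1.36 V.

+1.36 V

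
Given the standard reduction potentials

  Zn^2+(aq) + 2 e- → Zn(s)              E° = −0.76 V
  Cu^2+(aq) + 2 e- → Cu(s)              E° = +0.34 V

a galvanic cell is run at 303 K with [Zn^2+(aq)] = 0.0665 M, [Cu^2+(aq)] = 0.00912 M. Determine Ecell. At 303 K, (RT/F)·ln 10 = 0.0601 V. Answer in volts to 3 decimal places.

+1.074 V

Cu²⁺/Cu is reduced (cathode, E° = +0.34 V) and Zn²⁺/Zn is oxidized (anode).
E°cell = +0.34 − (−0.76) = +1.10 V, with n = 2 electrons transferred.
The balanced reaction is Cu^2+(aq) + Zn(s) → Cu(s) + Zn^2+(aq), so Q = [Zn^2+(aq)] / [Cu^2+(aq)] = 7.29 and log Q = 0.863.
E = E° − (0.0601/n)·log Q = +1.10 − (0.0601/2)(0.863) = +1.074 V.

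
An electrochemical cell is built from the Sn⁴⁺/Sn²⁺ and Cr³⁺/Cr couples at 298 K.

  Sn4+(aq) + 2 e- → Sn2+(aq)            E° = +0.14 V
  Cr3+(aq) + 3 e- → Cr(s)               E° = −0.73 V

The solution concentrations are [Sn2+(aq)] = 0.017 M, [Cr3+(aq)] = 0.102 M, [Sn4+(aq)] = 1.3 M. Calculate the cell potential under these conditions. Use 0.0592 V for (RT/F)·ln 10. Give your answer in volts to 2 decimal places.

Since E°(Sn⁴⁺/Sn²⁺) > E°(Cr³⁺/Cr), Sn⁴⁺/Sn²⁺ serves as the cathode.
E°cell = E°cat − E°an = +0.14 − (−0.73) = +0.87 V; n = 6.
For the overall reaction 3 Sn4+(aq) + 2 Cr(s) → 3 Sn2+(aq) + 2 Cr3+(aq), Q = ([Sn2+(aq)]^3·[Cr3+(aq)]^2) / [Sn4+(aq)]^3 = 2.33×10^−8, giving log Q = −7.633.
E = E° − (0.0592/n)·log Q = +0.87 − (0.0592/6)(−7.633) = +0.95 V.

+0.95 V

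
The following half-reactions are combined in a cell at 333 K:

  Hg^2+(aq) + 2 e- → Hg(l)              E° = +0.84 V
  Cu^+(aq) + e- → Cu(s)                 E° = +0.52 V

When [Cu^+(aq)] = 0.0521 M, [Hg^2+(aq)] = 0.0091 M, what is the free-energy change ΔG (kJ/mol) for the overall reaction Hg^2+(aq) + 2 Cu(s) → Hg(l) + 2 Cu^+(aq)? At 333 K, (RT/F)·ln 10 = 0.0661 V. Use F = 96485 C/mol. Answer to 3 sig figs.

−65.1 kJ/mol

The standard cell potential is +0.84 − (+0.52) = +0.32 V, with n = 2 electrons in the balanced equation.
Q = [Cu^+(aq)]^2 / [Hg^2+(aq)] = 0.298, so log Q = −0.525 and E = +0.32 − (0.0661/2)(−0.525) = +0.3374 V.
ΔG = −nFE = −(2)(96485)(+0.3374) J/mol = −65.1 kJ/mol.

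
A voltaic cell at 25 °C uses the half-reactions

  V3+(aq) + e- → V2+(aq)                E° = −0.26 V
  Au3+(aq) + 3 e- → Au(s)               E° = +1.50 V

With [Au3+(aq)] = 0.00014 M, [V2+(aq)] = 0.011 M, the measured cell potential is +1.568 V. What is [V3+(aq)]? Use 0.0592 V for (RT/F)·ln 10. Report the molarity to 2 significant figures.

With Au³⁺/Au at the cathode and V³⁺/V²⁺ at the anode, E°cell = +1.50 − (−0.26) = +1.76 V (n = 3).
Since E = E° − (0.0592/n)·log Q, log Q = n(E° − E)/0.0592 = 9.730.
Balancing electrons gives Au3+(aq) + 3 V2+(aq) → Au(s) + 3 V3+(aq); thus Q = [V3+(aq)]^3 / ([Au3+(aq)]·[V2+(aq)]^3).
Substituting the known concentrations and solving, log [V3+(aq)] = 0.000 and [V3+(aq)] = 1.0 M.

1.0 M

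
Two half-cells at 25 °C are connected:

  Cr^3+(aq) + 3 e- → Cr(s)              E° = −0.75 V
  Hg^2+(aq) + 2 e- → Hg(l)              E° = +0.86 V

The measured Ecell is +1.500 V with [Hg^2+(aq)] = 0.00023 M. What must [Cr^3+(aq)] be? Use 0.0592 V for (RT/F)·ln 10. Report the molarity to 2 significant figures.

1.3 M

The Hg²⁺/Hg couple has the larger reduction potential, so it is the cathode: E°cell = +0.86 − (−0.75) = +1.61 V and n = 6.
Since E = E° − (0.0592/n)·log Q, log Q = n(E° − E)/0.0592 = 11.149.
Balancing electrons gives 3 Hg^2+(aq) + 2 Cr(s) → 3 Hg(l) + 2 Cr^3+(aq); thus Q = [Cr^3+(aq)]^2 / [Hg^2+(aq)]^3.
Solving for the unknown gives log [Cr^3+(aq)] = 0.117, so [Cr^3+(aq)] ≈ 1.3 M.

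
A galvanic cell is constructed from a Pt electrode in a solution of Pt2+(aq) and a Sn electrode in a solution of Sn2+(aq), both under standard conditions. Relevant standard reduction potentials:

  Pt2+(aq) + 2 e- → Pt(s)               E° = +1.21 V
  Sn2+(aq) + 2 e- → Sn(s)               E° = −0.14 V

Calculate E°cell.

The Pt²⁺/Pt couple has the higher E°, so Pt ion is reduced (cathode) and Sn is oxidized (anode).
E°cell = E°(cathode) − E°(anode) = +1.21 − (−0.14) = +1.35 V.

+1.35 V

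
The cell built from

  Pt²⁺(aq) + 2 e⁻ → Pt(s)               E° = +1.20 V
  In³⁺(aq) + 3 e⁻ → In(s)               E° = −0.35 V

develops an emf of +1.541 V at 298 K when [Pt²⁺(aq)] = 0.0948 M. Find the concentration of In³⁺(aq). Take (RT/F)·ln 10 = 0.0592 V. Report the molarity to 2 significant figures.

With Pt²⁺/Pt at the cathode and In³⁺/In at the anode, E°cell = +1.20 − (−0.35) = +1.55 V (n = 6).
From the Nernst equation, log Q = n(E° − E)/0.0592 = 6·(+1.55 − (+1.541))/0.0592 = 0.912.
The balanced reaction is 3 Pt²⁺(aq) + 2 In(s) → 3 Pt(s) + 2 In³⁺(aq), so Q = [In³⁺(aq)]^2 / [Pt²⁺(aq)]^3.
Solving for the unknown gives log [In³⁺(aq)] = −1.079, so [In³⁺(aq)] ≈ 0.083 M.

0.083 M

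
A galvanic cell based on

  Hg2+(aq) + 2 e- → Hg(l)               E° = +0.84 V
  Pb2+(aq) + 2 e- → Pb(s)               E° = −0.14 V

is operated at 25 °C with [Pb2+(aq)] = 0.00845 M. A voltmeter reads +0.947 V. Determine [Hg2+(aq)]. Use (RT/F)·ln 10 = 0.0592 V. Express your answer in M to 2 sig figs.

0.00065 M

With Hg²⁺/Hg at the cathode and Pb²⁺/Pb at the anode, E°cell = +0.84 − (−0.14) = +0.98 V (n = 2).
From the Nernst equation, log Q = n(E° − E)/0.0592 = 2·(+0.98 − (+0.947))/0.0592 = 1.115.
Balancing electrons gives Hg2+(aq) + Pb(s) → Hg(l) + Pb2+(aq); thus Q = [Pb2+(aq)] / [Hg2+(aq)].
Isolating [Hg2+(aq)] in Q = 10^{1.115} yields log [Hg2+(aq)] = −3.188, i.e. 0.00065 M.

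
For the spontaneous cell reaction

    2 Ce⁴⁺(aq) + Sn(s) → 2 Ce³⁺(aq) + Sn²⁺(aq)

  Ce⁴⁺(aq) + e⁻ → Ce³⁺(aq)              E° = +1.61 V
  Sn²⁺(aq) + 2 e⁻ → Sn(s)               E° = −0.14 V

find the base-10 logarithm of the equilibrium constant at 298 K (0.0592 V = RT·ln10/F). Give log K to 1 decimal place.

log K = 59.1

The Ce⁴⁺/Ce³⁺ couple is reduced (cathode); E°cell = +1.61 − (−0.14) = +1.75 V with n = 2.
At equilibrium E = 0, so log K = nE°cell / 0.0592 = (2)(+1.75) / 0.0592 = 59.1.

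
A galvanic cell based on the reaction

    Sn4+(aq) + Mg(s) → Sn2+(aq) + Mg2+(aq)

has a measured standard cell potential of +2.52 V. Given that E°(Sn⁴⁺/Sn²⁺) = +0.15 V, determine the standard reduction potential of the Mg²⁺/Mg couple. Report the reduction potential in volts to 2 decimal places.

In the reaction as written the Sn⁴⁺/Sn²⁺ couple is reduced (cathode) and Mg²⁺/Mg is oxidized (anode), so E°cell = E°(Sn⁴⁺/Sn²⁺) − E°(Mg²⁺/Mg).
E°(Mg²⁺/Mg) = E°(cathode) − E°cell = +0.15 − (+2.52) = −2.37 V.

−2.37 V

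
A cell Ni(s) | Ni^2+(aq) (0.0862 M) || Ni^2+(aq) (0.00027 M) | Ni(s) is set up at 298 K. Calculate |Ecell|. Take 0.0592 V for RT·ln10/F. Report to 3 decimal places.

For a concentration cell E°cell = 0, since both electrodes use the same couple.
The compartment with the higher Ni^2+(aq) concentration (0.0862 M) acts as the cathode; ions are reduced there and produced at the dilute (0.00027 M) anode.
With n = 2, Ecell = −(0.0592/2)·log([dilute]/[conc]) = −(0.0592/2)·log(0.00027/0.0862) = +0.074 V.

0.074 V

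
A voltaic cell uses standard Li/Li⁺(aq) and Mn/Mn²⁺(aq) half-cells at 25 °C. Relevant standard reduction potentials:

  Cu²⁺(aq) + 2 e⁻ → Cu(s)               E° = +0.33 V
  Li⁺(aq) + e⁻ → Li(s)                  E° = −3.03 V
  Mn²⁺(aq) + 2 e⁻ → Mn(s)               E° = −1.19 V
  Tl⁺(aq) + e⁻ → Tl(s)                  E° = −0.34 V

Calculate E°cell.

Of the two couples in this cell, the one with the more positive reduction potential is reduced at the cathode: here that is Mn²⁺/Mn (−1.19 V); Li⁺/Li (−3.03 V) is the anode.
E°cell = E°(cathode) − E°(anode) = −1.19 − (−3.03) = +1.84 V.

+1.84 V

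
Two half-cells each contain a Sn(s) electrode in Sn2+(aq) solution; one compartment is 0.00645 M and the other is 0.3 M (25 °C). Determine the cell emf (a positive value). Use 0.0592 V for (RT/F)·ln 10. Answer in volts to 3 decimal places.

For a concentration cell E°cell = 0, since both electrodes use the same couple.
The compartment with the higher Sn2+(aq) concentration (0.3 M) acts as the cathode; ions are reduced there and produced at the dilute (0.00645 M) anode.
With n = 2, Ecell = −(0.0592/2)·log([dilute]/[conc]) = −(0.0592/2)·log(0.00645/0.3) = +0.049 V.

0.049 V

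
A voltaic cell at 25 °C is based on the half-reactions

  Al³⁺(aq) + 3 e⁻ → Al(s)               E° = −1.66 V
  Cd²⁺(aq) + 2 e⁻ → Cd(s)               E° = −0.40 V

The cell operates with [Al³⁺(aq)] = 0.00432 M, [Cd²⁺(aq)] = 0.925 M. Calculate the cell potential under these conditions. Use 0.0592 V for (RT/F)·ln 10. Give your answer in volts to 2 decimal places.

+1.31 V

The Cd²⁺/Cd couple has the more positive E°, so it is the cathode; Al³⁺/Al is the anode.
The standard potential is −0.40 − (−1.66) = +1.26 V and the balanced reaction transfers n = 6 electrons.
Balancing gives 3 Cd²⁺(aq) + 2 Al(s) → 3 Cd(s) + 2 Al³⁺(aq); hence Q = [Al³⁺(aq)]^2 / [Cd²⁺(aq)]^3 = 2.36×10^−5 (log Q = −4.627).
By the Nernst equation, E = +1.26 − (0.0592/6)·(−4.627) = +1.31 V.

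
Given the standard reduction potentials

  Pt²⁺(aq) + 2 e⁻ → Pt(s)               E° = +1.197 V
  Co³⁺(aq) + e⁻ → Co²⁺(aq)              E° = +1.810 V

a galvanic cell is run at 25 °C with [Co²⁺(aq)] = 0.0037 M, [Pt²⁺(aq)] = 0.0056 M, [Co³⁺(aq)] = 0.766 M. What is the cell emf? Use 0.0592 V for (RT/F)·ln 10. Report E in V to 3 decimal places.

+0.817 V

The Co³⁺/Co²⁺ couple has the more positive E°, so it is the cathode; Pt²⁺/Pt is the anode.
The standard potential is +1.810 − (+1.197) = +0.613 V and the balanced reaction transfers n = 2 electrons.
The balanced reaction is 2 Co³⁺(aq) + Pt(s) → 2 Co²⁺(aq) + Pt²⁺(aq), so Q = ([Co²⁺(aq)]^2·[Pt²⁺(aq)]) / [Co³⁺(aq)]^2 = 1.31×10^−7 and log Q = −6.884.
E = E° − (0.0592/n)·log Q = +0.613 − (0.0592/2)(−6.884) = +0.817 V.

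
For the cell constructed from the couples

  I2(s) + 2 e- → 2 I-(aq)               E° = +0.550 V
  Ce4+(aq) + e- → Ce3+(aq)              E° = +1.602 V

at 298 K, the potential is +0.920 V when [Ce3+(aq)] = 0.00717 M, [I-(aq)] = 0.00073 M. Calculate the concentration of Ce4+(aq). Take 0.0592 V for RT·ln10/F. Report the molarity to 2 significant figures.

Ce⁴⁺/Ce³⁺ is the cathode (higher E°); E°cell = +1.602 − (+0.550) = +1.052 V with n = 2.
From the Nernst equation, log Q = n(E° − E)/0.0592 = 2·(+1.052 − (+0.920))/0.0592 = 4.459.
Balancing electrons gives 2 Ce4+(aq) + 2 I-(aq) → 2 Ce3+(aq) + I2(s); thus Q = [Ce3+(aq)]^2 / ([Ce4+(aq)]^2·[I-(aq)]^2).
Solving for the unknown gives log [Ce4+(aq)] = −1.237, so [Ce4+(aq)] ≈ 0.058 M.

0.058 M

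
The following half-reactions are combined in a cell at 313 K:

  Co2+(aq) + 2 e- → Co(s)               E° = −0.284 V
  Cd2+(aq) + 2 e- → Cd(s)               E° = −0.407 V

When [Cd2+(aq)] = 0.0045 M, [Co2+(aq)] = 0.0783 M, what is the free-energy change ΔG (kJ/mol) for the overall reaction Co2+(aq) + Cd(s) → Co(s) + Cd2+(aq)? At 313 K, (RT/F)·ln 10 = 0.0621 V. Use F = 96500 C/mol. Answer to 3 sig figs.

−31.2 kJ/mol

With Co²⁺/Co reduced at the cathode, E°cell = −0.284 − (−0.407) = +0.123 V and n = 2.
Here Q = [Cd2+(aq)] / [Co2+(aq)] = 0.0575 (log Q = −1.241), giving E = +0.123 − (0.0621/2)·(−1.241) = +0.1615 V.
Then ΔG = −nFE = −2 × 96500 × +0.1615 J/mol = −31.2 kJ/mol.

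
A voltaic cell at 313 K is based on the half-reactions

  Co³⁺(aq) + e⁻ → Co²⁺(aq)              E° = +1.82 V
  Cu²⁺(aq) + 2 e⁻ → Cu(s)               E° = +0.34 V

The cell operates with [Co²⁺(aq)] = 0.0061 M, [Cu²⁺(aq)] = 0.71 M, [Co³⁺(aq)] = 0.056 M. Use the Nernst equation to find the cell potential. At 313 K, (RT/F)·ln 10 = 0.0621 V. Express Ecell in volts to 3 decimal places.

Since E°(Co³⁺/Co²⁺) > E°(Cu²⁺/Cu), Co³⁺/Co²⁺ serves as the cathode.
E°cell = +1.82 − (+0.34) = +1.48 V, with n = 2 electrons transferred.
Balancing gives 2 Co³⁺(aq) + Cu(s) → 2 Co²⁺(aq) + Cu²⁺(aq); hence Q = ([Co²⁺(aq)]^2·[Cu²⁺(aq)]) / [Co³⁺(aq)]^2 = 0.00842 (log Q = −2.074).
E = E° − (0.0621/n)·log Q = +1.48 − (0.0621/2)(−2.074) = +1.544 V.

+1.544 V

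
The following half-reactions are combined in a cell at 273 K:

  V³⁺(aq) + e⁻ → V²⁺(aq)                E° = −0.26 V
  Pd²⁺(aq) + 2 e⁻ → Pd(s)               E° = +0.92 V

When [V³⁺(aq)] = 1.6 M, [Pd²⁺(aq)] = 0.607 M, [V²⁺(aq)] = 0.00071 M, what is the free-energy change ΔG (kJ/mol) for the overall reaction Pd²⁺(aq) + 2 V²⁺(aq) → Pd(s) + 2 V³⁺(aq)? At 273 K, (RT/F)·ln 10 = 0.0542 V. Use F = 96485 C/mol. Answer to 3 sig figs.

E°cell = +0.92 − (−0.26) = +1.18 V; the balanced reaction transfers n = 2 electrons.
The reaction quotient is [V³⁺(aq)]^2 / ([Pd²⁺(aq)]·[V²⁺(aq)]^2) = 8.37×10^6; by Nernst, E = +1.18 − (0.0542/2)(6.923) = +0.9924 V.
Finally ΔG = −nFE = −(2)(96485 C/mol)(+0.9924 V) = −192 kJ/mol.

−192 kJ/mol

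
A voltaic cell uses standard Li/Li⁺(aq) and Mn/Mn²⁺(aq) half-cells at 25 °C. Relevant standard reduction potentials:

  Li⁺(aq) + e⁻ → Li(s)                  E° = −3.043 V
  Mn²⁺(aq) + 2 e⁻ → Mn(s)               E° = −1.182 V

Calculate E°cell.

Of the two couples in this cell, the one with the more positive reduction potential is reduced at the cathode: here that is Mn²⁺/Mn (−1.182 V); Li⁺/Li (−3.043 V) is the anode.
E°cell = E°(cathode) − E°(anode) = −1.182 − (−3.043) = +1.861 V.

+1.861 V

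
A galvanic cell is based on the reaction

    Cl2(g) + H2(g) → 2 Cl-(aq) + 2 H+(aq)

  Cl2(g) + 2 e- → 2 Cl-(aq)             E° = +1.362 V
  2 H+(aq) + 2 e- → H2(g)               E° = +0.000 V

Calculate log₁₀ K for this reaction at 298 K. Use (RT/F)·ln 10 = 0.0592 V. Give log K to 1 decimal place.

The Cl₂/Cl⁻ couple is reduced (cathode); E°cell = +1.362 − (+0.000) = +1.362 V with n = 2.
At equilibrium E = 0, so log K = nE°cell / 0.0592 = (2)(+1.362) / 0.0592 = 46.0.

log K = 46.0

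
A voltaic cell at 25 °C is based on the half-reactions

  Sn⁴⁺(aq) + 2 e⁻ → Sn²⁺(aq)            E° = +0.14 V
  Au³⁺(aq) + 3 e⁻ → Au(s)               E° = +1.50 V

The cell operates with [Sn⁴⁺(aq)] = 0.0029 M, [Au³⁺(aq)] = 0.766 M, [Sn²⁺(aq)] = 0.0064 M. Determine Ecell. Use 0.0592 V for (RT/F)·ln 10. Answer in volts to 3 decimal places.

+1.368 V

The Au³⁺/Au couple has the more positive E°, so it is the cathode; Sn⁴⁺/Sn²⁺ is the anode.
E°cell = +1.50 − (+0.14) = +1.36 V, with n = 6 electrons transferred.
The balanced reaction is 2 Au³⁺(aq) + 3 Sn²⁺(aq) → 2 Au(s) + 3 Sn⁴⁺(aq), so Q = [Sn⁴⁺(aq)]^3 / ([Au³⁺(aq)]^2·[Sn²⁺(aq)]^3) = 0.159 and log Q = −0.800.
By the Nernst equation, E = +1.36 − (0.0592/6)·(−0.800) = +1.368 V.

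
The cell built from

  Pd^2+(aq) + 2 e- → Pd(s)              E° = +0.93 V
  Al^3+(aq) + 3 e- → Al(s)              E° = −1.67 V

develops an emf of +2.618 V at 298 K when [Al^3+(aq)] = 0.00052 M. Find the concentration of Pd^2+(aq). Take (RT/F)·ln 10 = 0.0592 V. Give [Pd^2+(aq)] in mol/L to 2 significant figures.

The Pd²⁺/Pd couple has the larger reduction potential, so it is the cathode: E°cell = +0.93 − (−1.67) = +2.60 V and n = 6.
From the Nernst equation, log Q = n(E° − E)/0.0592 = 6·(+2.60 − (+2.618))/0.0592 = −1.824.
The balanced reaction is 3 Pd^2+(aq) + 2 Al(s) → 3 Pd(s) + 2 Al^3+(aq), so Q = [Al^3+(aq)]^2 / [Pd^2+(aq)]^3.
Substituting the known concentrations and solving, log [Pd^2+(aq)] = −1.581 and [Pd^2+(aq)] = 0.026 M.

0.026 M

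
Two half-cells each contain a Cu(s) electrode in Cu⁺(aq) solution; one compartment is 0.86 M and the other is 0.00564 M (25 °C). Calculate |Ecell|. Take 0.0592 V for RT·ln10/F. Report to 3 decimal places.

For a concentration cell E°cell = 0, since both electrodes use the same couple.
The compartment with the higher Cu⁺(aq) concentration (0.86 M) acts as the cathode; ions are reduced there and produced at the dilute (0.00564 M) anode.
With n = 1, Ecell = −(0.0592/1)·log([dilute]/[conc]) = −(0.0592/1)·log(0.00564/0.86) = +0.129 V.

0.129 V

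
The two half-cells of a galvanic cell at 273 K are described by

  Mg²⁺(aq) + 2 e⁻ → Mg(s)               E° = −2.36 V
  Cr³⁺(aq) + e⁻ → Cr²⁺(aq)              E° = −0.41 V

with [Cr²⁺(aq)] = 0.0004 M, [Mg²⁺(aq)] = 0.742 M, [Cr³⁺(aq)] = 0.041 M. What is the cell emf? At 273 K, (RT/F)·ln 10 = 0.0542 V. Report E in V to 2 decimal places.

+2.06 V

Cr³⁺/Cr²⁺ is reduced (cathode, E° = −0.41 V) and Mg²⁺/Mg is oxidized (anode).
E°cell = −0.41 − (−2.36) = +1.95 V, with n = 2 electrons transferred.
For the overall reaction 2 Cr³⁺(aq) + Mg(s) → 2 Cr²⁺(aq) + Mg²⁺(aq), Q = ([Cr²⁺(aq)]^2·[Mg²⁺(aq)]) / [Cr³⁺(aq)]^2 = 7.06×10^−5, giving log Q = −4.151.
Applying E = E° − (RT ln10/nF)·log Q gives +1.95 − (0.0542/2)(−4.151) = +2.06 V.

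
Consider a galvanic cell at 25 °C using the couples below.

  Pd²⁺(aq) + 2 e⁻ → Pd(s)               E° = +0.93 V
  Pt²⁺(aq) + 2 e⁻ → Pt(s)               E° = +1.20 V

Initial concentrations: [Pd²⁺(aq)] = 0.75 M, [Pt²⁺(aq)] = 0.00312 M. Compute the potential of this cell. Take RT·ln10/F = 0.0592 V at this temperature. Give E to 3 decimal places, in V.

+0.200 V

Pt²⁺/Pt is reduced (cathode, E° = +1.20 V) and Pd²⁺/Pd is oxidized (anode).
E°cell = +1.20 − (+0.93) = +0.27 V, with n = 2 electrons transferred.
For the overall reaction Pt²⁺(aq) + Pd(s) → Pt(s) + Pd²⁺(aq), Q = [Pd²⁺(aq)] / [Pt²⁺(aq)] = 240, giving log Q = 2.381.
Applying E = E° − (RT ln10/nF)·log Q gives +0.27 − (0.0592/2)(2.381) = +0.200 V.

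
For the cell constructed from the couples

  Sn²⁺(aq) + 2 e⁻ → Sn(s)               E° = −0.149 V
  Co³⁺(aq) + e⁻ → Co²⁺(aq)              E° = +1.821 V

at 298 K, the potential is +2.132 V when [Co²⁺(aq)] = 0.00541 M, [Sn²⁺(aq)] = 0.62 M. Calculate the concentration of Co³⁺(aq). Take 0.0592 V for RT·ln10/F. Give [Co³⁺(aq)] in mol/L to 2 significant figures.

2.3 M

The Co³⁺/Co²⁺ couple has the larger reduction potential, so it is the cathode: E°cell = +1.821 − (−0.149) = +1.970 V and n = 2.
Rearranging E = E° − (0.0592/n)·log Q gives log Q = 2(+1.970 − (+2.132))/0.0592 = −5.473.
Balancing electrons gives 2 Co³⁺(aq) + Sn(s) → 2 Co²⁺(aq) + Sn²⁺(aq); thus Q = ([Co²⁺(aq)]^2·[Sn²⁺(aq)]) / [Co³⁺(aq)]^2.
Substituting the known concentrations and solving, log [Co³⁺(aq)] = 0.366 and [Co³⁺(aq)] = 2.3 M.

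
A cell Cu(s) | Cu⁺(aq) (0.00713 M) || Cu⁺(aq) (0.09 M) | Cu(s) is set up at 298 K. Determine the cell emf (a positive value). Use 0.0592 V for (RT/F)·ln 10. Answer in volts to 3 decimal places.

For a concentration cell E°cell = 0, since both electrodes use the same couple.
The compartment with the higher Cu⁺(aq) concentration (0.09 M) acts as the cathode; ions are reduced there and produced at the dilute (0.00713 M) anode.
With n = 1, Ecell = −(0.0592/1)·log([dilute]/[conc]) = −(0.0592/1)·log(0.00713/0.09) = +0.065 V.

0.065 V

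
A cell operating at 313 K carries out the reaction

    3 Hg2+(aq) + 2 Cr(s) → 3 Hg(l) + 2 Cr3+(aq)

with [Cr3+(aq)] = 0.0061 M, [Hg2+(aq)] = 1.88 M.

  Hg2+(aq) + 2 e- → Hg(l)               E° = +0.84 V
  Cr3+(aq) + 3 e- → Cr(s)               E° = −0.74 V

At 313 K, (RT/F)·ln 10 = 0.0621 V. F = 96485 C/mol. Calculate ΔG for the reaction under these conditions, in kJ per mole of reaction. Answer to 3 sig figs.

The standard cell potential is +0.84 − (−0.74) = +1.58 V, with n = 6 electrons in the balanced equation.
Here Q = [Cr3+(aq)]^2 / [Hg2+(aq)]^3 = 5.6×10^−6 (log Q = −5.252), giving E = +1.58 − (0.0621/6)·(−5.252) = +1.6344 V.
Finally ΔG = −nFE = −(6)(96485 C/mol)(+1.6344 V) = −946 kJ/mol.

−946 kJ/mol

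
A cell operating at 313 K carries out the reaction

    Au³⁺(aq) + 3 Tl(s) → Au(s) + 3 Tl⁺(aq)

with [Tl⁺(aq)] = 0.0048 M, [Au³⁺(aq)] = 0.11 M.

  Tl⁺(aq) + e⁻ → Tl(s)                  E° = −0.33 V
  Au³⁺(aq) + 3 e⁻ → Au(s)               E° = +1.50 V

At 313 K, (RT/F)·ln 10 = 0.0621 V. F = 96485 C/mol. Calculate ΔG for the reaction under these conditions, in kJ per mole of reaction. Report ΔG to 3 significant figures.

The standard cell potential is +1.50 − (−0.33) = +1.83 V, with n = 3 electrons in the balanced equation.
Q = [Tl⁺(aq)]^3 / [Au³⁺(aq)] = 1.01×10^−6, so log Q = −5.998 and E = +1.83 − (0.0621/3)(−5.998) = +1.9542 V.
Finally ΔG = −nFE = −(3)(96485 C/mol)(+1.9542 V) = −566 kJ/mol.

−566 kJ/mol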